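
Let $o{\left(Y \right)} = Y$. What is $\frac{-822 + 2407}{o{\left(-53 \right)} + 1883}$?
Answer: $\frac{317}{366} \approx 0.86612$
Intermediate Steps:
$\frac{-822 + 2407}{o{\left(-53 \right)} + 1883} = \frac{-822 + 2407}{-53 + 1883} = \frac{1585}{1830} = 1585 \cdot \frac{1}{1830} = \frac{317}{366}$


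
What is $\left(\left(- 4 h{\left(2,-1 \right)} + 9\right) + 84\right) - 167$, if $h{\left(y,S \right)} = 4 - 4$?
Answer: $-74$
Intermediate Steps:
$h{\left(y,S \right)} = 0$ ($h{\left(y,S \right)} = 4 - 4 = 0$)
$\left(\left(- 4 h{\left(2,-1 \right)} + 9\right) + 84\right) - 167 = \left(\left(\left(-4\right) 0 + 9\right) + 84\right) - 167 = \left(\left(0 + 9\right) + 84\right) - 167 = \left(9 + 84\right) - 167 = 93 - 167 = -74$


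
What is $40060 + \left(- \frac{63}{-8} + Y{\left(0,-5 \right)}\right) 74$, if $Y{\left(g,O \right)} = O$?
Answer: $\frac{161091}{4} \approx 40273.0$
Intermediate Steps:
$40060 + \left(- \frac{63}{-8} + Y{\left(0,-5 \right)}\right) 74 = 40060 + \left(- \frac{63}{-8} - 5\right) 74 = 40060 + \left(\left(-63\right) \left(- \frac{1}{8}\right) - 5\right) 74 = 40060 + \left(\frac{63}{8} - 5\right) 74 = 40060 + \frac{23}{8} \cdot 74 = 40060 + \frac{851}{4} = \frac{161091}{4}$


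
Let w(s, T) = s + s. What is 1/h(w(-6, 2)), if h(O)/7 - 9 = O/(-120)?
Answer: 10/637 ≈ 0.015699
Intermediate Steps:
w(s, T) = 2*s
h(O) = 63 - 7*O/120 (h(O) = 63 + 7*(O/(-120)) = 63 + 7*(O*(-1/120)) = 63 + 7*(-O/120) = 63 - 7*O/120)
1/h(w(-6, 2)) = 1/(63 - 7*(-6)/60) = 1/(63 - 7/120*(-12)) = 1/(63 + 7/10) = 1/(637/10) = 10/637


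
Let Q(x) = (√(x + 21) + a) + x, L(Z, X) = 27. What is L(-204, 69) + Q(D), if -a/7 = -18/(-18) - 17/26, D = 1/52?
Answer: 1279/52 + √14209/26 ≈ 29.181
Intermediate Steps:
D = 1/52 ≈ 0.019231
a = -63/26 (a = -7*(-18/(-18) - 17/26) = -7*(-18*(-1/18) - 17*1/26) = -7*(1 - 17/26) = -7*9/26 = -63/26 ≈ -2.4231)
Q(x) = -63/26 + x + √(21 + x) (Q(x) = (√(x + 21) - 63/26) + x = (√(21 + x) - 63/26) + x = (-63/26 + √(21 + x)) + x = -63/26 + x + √(21 + x))
L(-204, 69) + Q(D) = 27 + (-63/26 + 1/52 + √(21 + 1/52)) = 27 + (-63/26 + 1/52 + √(1093/52)) = 27 + (-63/26 + 1/52 + √14209/26) = 27 + (-125/52 + √14209/26) = 1279/52 + √14209/26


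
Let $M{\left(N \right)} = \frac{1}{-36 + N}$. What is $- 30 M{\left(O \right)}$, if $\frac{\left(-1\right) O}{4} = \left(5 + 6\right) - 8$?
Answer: $\frac{5}{8} \approx 0.625$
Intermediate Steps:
$O = -12$ ($O = - 4 \left(\left(5 + 6\right) - 8\right) = - 4 \left(11 - 8\right) = \left(-4\right) 3 = -12$)
$- 30 M{\left(O \right)} = - \frac{30}{-36 - 12} = - \frac{30}{-48} = \left(-30\right) \left(- \frac{1}{48}\right) = \frac{5}{8}$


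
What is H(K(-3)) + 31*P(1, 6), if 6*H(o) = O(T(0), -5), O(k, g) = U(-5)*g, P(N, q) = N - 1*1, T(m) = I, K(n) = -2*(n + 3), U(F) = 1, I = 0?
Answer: -5/6 ≈ -0.83333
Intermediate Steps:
K(n) = -6 - 2*n (K(n) = -2*(3 + n) = -6 - 2*n)
T(m) = 0
P(N, q) = -1 + N (P(N, q) = N - 1 = -1 + N)
O(k, g) = g (O(k, g) = 1*g = g)
H(o) = -5/6 (H(o) = (1/6)*(-5) = -5/6)
H(K(-3)) + 31*P(1, 6) = -5/6 + 31*(-1 + 1) = -5/6 + 31*0 = -5/6 + 0 = -5/6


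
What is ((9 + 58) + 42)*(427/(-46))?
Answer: -46543/46 ≈ -1011.8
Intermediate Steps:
((9 + 58) + 42)*(427/(-46)) = (67 + 42)*(427*(-1/46)) = 109*(-427/46) = -46543/46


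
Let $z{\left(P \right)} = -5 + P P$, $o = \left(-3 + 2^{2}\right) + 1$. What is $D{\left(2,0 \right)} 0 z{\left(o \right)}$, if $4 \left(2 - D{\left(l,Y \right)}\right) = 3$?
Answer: $0$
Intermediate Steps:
$D{\left(l,Y \right)} = \frac{5}{4}$ ($D{\left(l,Y \right)} = 2 - \frac{3}{4} = \frac{5}{4}$)
$o = 2$ ($o = \left(-3 + 4\right) + 1 = 1 + 1 = 2$)
$z{\left(P \right)} = -5 + P^{2}$
$D{\left(2,0 \right)} 0 z{\left(o \right)} = \frac{5}{4} \cdot 0 \left(-5 + 2^{2}\right) = 0 \left(-5 + 4\right) = 0 \left(-1\right) = 0$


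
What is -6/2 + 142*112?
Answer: 15901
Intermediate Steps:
-6/2 + 142*112 = -6*1/2 + 15904 = -3 + 15904 = 15901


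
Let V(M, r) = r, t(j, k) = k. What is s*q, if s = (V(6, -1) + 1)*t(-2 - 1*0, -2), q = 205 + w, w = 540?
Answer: 0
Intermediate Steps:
q = 745 (q = 205 + 540 = 745)
s = 0 (s = (-1 + 1)*(-2) = 0*(-2) = 0)
s*q = 0*745 = 0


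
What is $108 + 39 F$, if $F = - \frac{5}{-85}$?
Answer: $\frac{1875}{17} \approx 110.29$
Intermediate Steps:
$F = \frac{1}{17}$ ($F = \left(-5\right) \left(- \frac{1}{85}\right) = \frac{1}{17} \approx 0.058824$)
$108 + 39 F = 108 + 39 \cdot \frac{1}{17} = 108 + \frac{39}{17} = \frac{1875}{17}$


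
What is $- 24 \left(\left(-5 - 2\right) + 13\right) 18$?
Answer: $-2592$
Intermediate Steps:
$- 24 \left(\left(-5 - 2\right) + 13\right) 18 = - 24 \left(-7 + 13\right) 18 = \left(-24\right) 6 \cdot 18 = \left(-144\right) 18 = -2592$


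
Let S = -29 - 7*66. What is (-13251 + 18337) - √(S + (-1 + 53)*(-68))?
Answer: 5086 - I*√4027 ≈ 5086.0 - 63.459*I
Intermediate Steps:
S = -491 (S = -29 - 462 = -491)
(-13251 + 18337) - √(S + (-1 + 53)*(-68)) = (-13251 + 18337) - √(-491 + (-1 + 53)*(-68)) = 5086 - √(-491 + 52*(-68)) = 5086 - √(-491 - 3536) = 5086 - √(-4027) = 5086 - I*√4027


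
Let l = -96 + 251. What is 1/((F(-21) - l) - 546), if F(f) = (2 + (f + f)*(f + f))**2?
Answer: 1/3118055 ≈ 3.2071e-7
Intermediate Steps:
F(f) = (2 + 4*f**2)**2 (F(f) = (2 + (2*f)*(2*f))**2 = (2 + 4*f**2)**2)
l = 155
1/((F(-21) - l) - 546) = 1/((4*(1 + 2*(-21)**2)**2 - 1*155) - 546) = 1/((4*(1 + 2*441)**2 - 155) - 546) = 1/((4*(1 + 882)**2 - 155) - 546) = 1/((4*883**2 - 155) - 546) = 1/((4*779689 - 155) - 546) = 1/((3118756 - 155) - 546) = 1/(3118601 - 546) = 1/3118055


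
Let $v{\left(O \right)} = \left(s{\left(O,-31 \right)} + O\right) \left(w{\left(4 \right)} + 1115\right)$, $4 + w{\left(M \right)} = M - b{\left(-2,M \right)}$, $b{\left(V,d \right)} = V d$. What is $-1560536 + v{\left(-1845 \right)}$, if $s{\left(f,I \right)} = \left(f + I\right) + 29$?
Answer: $-5706652$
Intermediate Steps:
$w{\left(M \right)} = -4 + 3 M$ ($w{\left(M \right)} = -4 + \left(M - - 2 M\right) = -4 + \left(M + 2 M\right) = -4 + 3 M$)
$s{\left(f,I \right)} = 29 + I + f$ ($s{\left(f,I \right)} = \left(I + f\right) + 29 = 29 + I + f$)
$v{\left(O \right)} = -2246 + 2246 O$ ($v{\left(O \right)} = \left(\left(29 - 31 + O\right) + O\right) \left(\left(-4 + 3 \cdot 4\right) + 1115\right) = \left(\left(-2 + O\right) + O\right) \left(\left(-4 + 12\right) + 1115\right) = \left(-2 + 2 O\right) \left(8 + 1115\right) = \left(-2 + 2 O\right) 1123 = -2246 + 2246 O$)
$-1560536 + v{\left(-1845 \right)} = -1560536 + \left(-2246 + 2246 \left(-1845\right)\right) = -1560536 - 4146116 = -5706652$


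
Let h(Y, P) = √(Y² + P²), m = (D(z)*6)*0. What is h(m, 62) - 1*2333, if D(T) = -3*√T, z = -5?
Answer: -2271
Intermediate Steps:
m = 0 (m = (-3*I*√5*6)*0 = -18*I*√5*0 = 0)
h(Y, P) = √(P² + Y²)
h(m, 62) - 1*2333 = √(62² + 0²) - 1*2333 = √(3844 + 0) - 2333 = √3844 - 2333 = 62 - 2333 = -2271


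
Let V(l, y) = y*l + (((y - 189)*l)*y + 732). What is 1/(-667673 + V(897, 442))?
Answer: 1/100037455 ≈ 9.9963e-9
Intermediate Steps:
V(l, y) = 732 + l*y + l*y*(-189 + y) (V(l, y) = l*y + (((-189 + y)*l)*y + 732) = l*y + ((l*(-189 + y))*y + 732) = l*y + (l*y*(-189 + y) + 732) = l*y + (732 + l*y*(-189 + y)) = 732 + l*y + l*y*(-189 + y))
1/(-667673 + V(897, 442)) = 1/(-667673 + (732 + 897*442² - 188*897*442)) = 1/(-667673 + (732 + 897*195364 - 74537112)) = 1/(-667673 + (732 + 175241508 - 74537112)) = 1/(-667673 + 100705128) = 1/100037455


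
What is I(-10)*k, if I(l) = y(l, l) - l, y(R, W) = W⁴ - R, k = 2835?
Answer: 28406700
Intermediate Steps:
I(l) = l⁴ - 2*l (I(l) = (l⁴ - l) - l = l⁴ - 2*l)
I(-10)*k = -10*(-2 + (-10)³)*2835 = -10*(-2 - 1000)*2835 = -10*(-1002)*2835 = 10020*2835 = 28406700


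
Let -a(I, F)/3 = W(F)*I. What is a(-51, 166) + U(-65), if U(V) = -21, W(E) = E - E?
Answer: -21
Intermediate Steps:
W(E) = 0
a(I, F) = 0 (a(I, F) = -0*I = -3*0 = 0)
a(-51, 166) + U(-65) = 0 - 21 = -21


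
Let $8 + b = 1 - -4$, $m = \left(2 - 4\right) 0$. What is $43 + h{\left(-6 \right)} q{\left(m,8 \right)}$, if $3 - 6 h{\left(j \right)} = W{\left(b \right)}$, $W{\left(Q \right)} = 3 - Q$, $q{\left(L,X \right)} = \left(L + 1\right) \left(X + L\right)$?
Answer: $39$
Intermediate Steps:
$m = 0$ ($m = \left(-2\right) 0 = 0$)
$q{\left(L,X \right)} = \left(1 + L\right) \left(L + X\right)$
$b = -3$ ($b = -8 + \left(1 - -4\right) = -8 + \left(1 + 4\right) = -8 + 5 = -3$)
$h{\left(j \right)} = - \frac{1}{2}$ ($h{\left(j \right)} = \frac{1}{2} - \frac{3 - -3}{6} = \frac{1}{2} - \frac{3 + 3}{6} = \frac{1}{2} - 1 = - \frac{1}{2}$)
$43 + h{\left(-6 \right)} q{\left(m,8 \right)} = 43 - \frac{0 + 8 + 0^{2} + 0 \cdot 8}{2} = 43 - \frac{0 + 8 + 0 + 0}{2} = 43 - 4 = 39$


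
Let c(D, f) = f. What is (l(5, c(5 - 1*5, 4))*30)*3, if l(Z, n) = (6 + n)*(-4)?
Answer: -3600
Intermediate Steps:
l(Z, n) = -24 - 4*n
(l(5, c(5 - 1*5, 4))*30)*3 = ((-24 - 4*4)*30)*3 = ((-24 - 16)*30)*3 = -40*30*3 = -1200*3 = -3600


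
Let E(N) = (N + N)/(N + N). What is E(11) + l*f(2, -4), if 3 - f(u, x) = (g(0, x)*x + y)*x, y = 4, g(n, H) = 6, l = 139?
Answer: -10702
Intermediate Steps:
E(N) = 1 (E(N) = (2*N)/((2*N)) = (2*N)*(1/(2*N)) = 1)
f(u, x) = 3 - x*(4 + 6*x) (f(u, x) = 3 - (6*x + 4)*x = 3 - (4 + 6*x)*x = 3 - x*(4 + 6*x))
E(11) + l*f(2, -4) = 1 + 139*(3 - 6*(-4)**2 - 4*(-4)) = 1 + 139*(3 - 6*16 + 16) = 1 + 139*(3 - 96 + 16) = 1 + 139*(-77) = 1 - 10703 = -10702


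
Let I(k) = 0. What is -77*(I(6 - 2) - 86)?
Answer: 6622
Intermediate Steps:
-77*(I(6 - 2) - 86) = -77*(0 - 86) = -77*(-86) = 6622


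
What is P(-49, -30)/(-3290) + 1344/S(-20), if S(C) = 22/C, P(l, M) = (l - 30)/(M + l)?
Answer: -44217611/36190 ≈ -1221.8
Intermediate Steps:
P(l, M) = (-30 + l)/(M + l)
P(-49, -30)/(-3290) + 1344/S(-20) = ((-30 - 49)/(-30 - 49))/(-3290) + 1344/((22/(-20))) = (-79/(-79))*(-1/3290) + 1344/((22*(-1/20))) = -1/79*(-79)*(-1/3290) + 1344/(-11/10) = 1*(-1/3290) + 1344*(-10/11) = -1/3290 - 13440/11 = -44217611/36190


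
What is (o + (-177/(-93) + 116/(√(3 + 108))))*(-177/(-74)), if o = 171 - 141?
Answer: 175053/2294 + 3422*√111/1369 ≈ 102.64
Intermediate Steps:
o = 30
(o + (-177/(-93) + 116/(√(3 + 108))))*(-177/(-74)) = (30 + (-177/(-93) + 116/(√(3 + 108))))*(-177/(-74)) = (30 + (-177*(-1/93) + 116/(√111)))*(-177*(-1/74)) = (30 + (59/31 + 116*(√111/111)))*(177/74) = (30 + (59/31 + 116*√111/111))*(177/74) = (989/31 + 116*√111/111)*(177/74) = 175053/2294 + 3422*√111/1369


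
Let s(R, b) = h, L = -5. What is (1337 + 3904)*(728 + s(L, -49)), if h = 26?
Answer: 3951714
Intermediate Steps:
s(R, b) = 26
(1337 + 3904)*(728 + s(L, -49)) = (1337 + 3904)*(728 + 26) = 5241*754 = 3951714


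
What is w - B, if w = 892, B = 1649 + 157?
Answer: -914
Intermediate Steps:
B = 1806
w - B = 892 - 1*1806 = 892 - 1806 = -914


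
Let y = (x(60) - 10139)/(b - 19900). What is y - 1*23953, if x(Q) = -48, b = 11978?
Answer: -189745479/7922 ≈ -23952.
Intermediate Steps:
y = 10187/7922 (y = (-48 - 10139)/(11978 - 19900) = -10187/(-7922) = -10187*(-1/7922) = 10187/7922 ≈ 1.2859)
y - 1*23953 = 10187/7922 - 1*23953 = 10187/7922 - 23953 = -189745479/7922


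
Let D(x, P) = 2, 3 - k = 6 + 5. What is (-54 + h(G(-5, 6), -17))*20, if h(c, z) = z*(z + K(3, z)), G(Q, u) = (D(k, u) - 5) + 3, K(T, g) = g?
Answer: 10480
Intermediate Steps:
k = -8 (k = 3 - (6 + 5) = 3 - 1*11 = 3 - 11 = -8)
G(Q, u) = 0 (G(Q, u) = (2 - 5) + 3 = -3 + 3 = 0)
h(c, z) = 2*z**2 (h(c, z) = z*(z + z) = z*(2*z) = 2*z**2)
(-54 + h(G(-5, 6), -17))*20 = (-54 + 2*(-17)**2)*20 = (-54 + 2*289)*20 = (-54 + 578)*20 = 524*20 = 10480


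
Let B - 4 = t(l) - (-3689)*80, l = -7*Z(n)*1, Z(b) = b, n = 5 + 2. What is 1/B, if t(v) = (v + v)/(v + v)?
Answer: 1/295125 ≈ 3.3884e-6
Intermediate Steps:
n = 7
l = -49 (l = -7*7*1 = -49*1 = -49)
t(v) = 1 (t(v) = (2*v)/((2*v)) = (2*v)*(1/(2*v)) = 1)
B = 295125 (B = 4 + (1 - (-3689)*80) = 4 + (1 - 1*(-295120)) = 4 + (1 + 295120) = 4 + 295121 = 295125)
1/B = 1/295125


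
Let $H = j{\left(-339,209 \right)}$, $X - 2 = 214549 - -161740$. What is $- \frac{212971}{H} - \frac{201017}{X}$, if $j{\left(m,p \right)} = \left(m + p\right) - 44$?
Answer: $\frac{80104093603}{65474634} \approx 1223.4$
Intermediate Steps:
$X = 376291$ ($X = 2 + \left(214549 - -161740\right) = 2 + \left(214549 + 161740\right) = 2 + 376289 = 376291$)
$j{\left(m,p \right)} = -44 + m + p$
$H = -174$ ($H = -44 - 339 + 209 = -174$)
$- \frac{212971}{H} - \frac{201017}{X} = - \frac{212971}{-174} - \frac{201017}{376291} = \left(-212971\right) \left(- \frac{1}{174}\right) - \frac{201017}{376291} = \frac{212971}{174} - \frac{201017}{376291} = \frac{80104093603}{65474634}$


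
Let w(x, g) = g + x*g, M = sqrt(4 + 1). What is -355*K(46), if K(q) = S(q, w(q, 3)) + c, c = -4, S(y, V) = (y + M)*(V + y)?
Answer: -3052290 - 66385*sqrt(5) ≈ -3.2007e+6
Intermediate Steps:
M = sqrt(5) ≈ 2.2361
w(x, g) = g + g*x
S(y, V) = (V + y)*(y + sqrt(5)) (S(y, V) = (y + sqrt(5))*(V + y) = (V + y)*(y + sqrt(5)))
K(q) = -4 + q**2 + q*sqrt(5) + q*(3 + 3*q) + sqrt(5)*(3 + 3*q) (K(q) = (q**2 + (3*(1 + q))*q + (3*(1 + q))*sqrt(5) + q*sqrt(5)) - 4 = (q**2 + (3 + 3*q)*q + (3 + 3*q)*sqrt(5) + q*sqrt(5)) - 4 = (q**2 + q*(3 + 3*q) + sqrt(5)*(3 + 3*q) + q*sqrt(5)) - 4 = (q**2 + q*sqrt(5) + q*(3 + 3*q) + sqrt(5)*(3 + 3*q)) - 4 = -4 + q**2 + q*sqrt(5) + q*(3 + 3*q) + sqrt(5)*(3 + 3*q))
-355*K(46) = -355*(-4 + 3*46 + 3*sqrt(5) + 4*46**2 + 4*46*sqrt(5)) = -355*(-4 + 138 + 3*sqrt(5) + 4*2116 + 184*sqrt(5)) = -355*(-4 + 138 + 3*sqrt(5) + 8464 + 184*sqrt(5)) = -355*(8598 + 187*sqrt(5)) = -3052290 - 66385*sqrt(5)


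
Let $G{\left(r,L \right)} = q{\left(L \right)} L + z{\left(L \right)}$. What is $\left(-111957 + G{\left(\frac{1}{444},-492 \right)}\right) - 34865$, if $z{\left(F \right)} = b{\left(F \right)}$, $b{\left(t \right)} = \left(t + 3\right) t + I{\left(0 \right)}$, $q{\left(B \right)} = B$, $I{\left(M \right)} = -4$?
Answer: $335826$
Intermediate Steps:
$b{\left(t \right)} = -4 + t \left(3 + t\right)$ ($b{\left(t \right)} = \left(t + 3\right) t - 4 = \left(3 + t\right) t - 4 = t \left(3 + t\right) - 4 = -4 + t \left(3 + t\right)$)
$z{\left(F \right)} = -4 + F^{2} + 3 F$
$G{\left(r,L \right)} = -4 + 2 L^{2} + 3 L$ ($G{\left(r,L \right)} = L L + \left(-4 + L^{2} + 3 L\right) = L^{2} + \left(-4 + L^{2} + 3 L\right) = -4 + 2 L^{2} + 3 L$)
$\left(-111957 + G{\left(\frac{1}{444},-492 \right)}\right) - 34865 = \left(-111957 + \left(-4 + 2 \left(-492\right)^{2} + 3 \left(-492\right)\right)\right) - 34865 = \left(-111957 - -482648\right) - 34865 = \left(-111957 + 482648\right) - 34865 = 370691 - 34865 = 335826$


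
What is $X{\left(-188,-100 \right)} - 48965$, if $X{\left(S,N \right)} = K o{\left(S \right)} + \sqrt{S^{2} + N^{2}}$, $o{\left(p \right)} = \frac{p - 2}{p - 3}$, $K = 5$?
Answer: $- \frac{9351365}{191} + 4 \sqrt{2834} \approx -48747.0$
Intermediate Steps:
$o{\left(p \right)} = \frac{-2 + p}{-3 + p}$
$X{\left(S,N \right)} = \sqrt{N^{2} + S^{2}} + \frac{5 \left(-2 + S\right)}{-3 + S}$ ($X{\left(S,N \right)} = 5 \frac{-2 + S}{-3 + S} + \sqrt{S^{2} + N^{2}} = \frac{5 \left(-2 + S\right)}{-3 + S} + \sqrt{N^{2} + S^{2}} = \sqrt{N^{2} + S^{2}} + \frac{5 \left(-2 + S\right)}{-3 + S}$)
$X{\left(-188,-100 \right)} - 48965 = \frac{-10 + 5 \left(-188\right) + \sqrt{\left(-100\right)^{2} + \left(-188\right)^{2}} \left(-3 - 188\right)}{-3 - 188} - 48965 = \frac{-10 - 940 + \sqrt{10000 + 35344} \left(-191\right)}{-191} - 48965 = - \frac{-10 - 940 + \sqrt{45344} \left(-191\right)}{191} - 48965 = - \frac{-10 - 940 + 4 \sqrt{2834} \left(-191\right)}{191} - 48965 = - \frac{-10 - 940 - 764 \sqrt{2834}}{191} - 48965 = - \frac{-950 - 764 \sqrt{2834}}{191} - 48965 = \left(\frac{950}{191} + 4 \sqrt{2834}\right) - 48965 = - \frac{9351365}{191} + 4 \sqrt{2834}$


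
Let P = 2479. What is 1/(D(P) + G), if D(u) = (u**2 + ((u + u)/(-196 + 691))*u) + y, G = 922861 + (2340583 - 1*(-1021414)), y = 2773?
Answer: 495/5176661522 ≈ 9.5621e-8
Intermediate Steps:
G = 4284858 (G = 922861 + (2340583 + 1021414) = 922861 + 3361997 = 4284858)
D(u) = 2773 + 497*u**2/495 (D(u) = (u**2 + ((u + u)/(-196 + 691))*u) + 2773 = (u**2 + ((2*u)/495)*u) + 2773 = (u**2 + ((2*u)*(1/495))*u) + 2773 = (u**2 + (2*u/495)*u) + 2773 = (u**2 + 2*u**2/495) + 2773 = 497*u**2/495 + 2773 = 2773 + 497*u**2/495)
1/(D(P) + G) = 1/((2773 + (497/495)*2479**2) + 4284858) = 1/((2773 + (497/495)*6145441) + 4284858) = 1/((2773 + 3054284177/495) + 4284858) = 1/(3055656812/495 + 4284858) = 1/(5176661522/495) = 495/5176661522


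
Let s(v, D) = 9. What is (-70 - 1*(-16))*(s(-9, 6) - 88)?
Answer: 4266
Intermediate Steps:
(-70 - 1*(-16))*(s(-9, 6) - 88) = (-70 - 1*(-16))*(9 - 88) = (-70 + 16)*(-79) = -54*(-79) = 4266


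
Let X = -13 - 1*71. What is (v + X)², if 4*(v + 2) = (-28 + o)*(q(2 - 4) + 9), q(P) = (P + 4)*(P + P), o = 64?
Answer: 5929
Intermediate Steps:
X = -84 (X = -13 - 71 = -84)
q(P) = 2*P*(4 + P) (q(P) = (4 + P)*(2*P) = 2*P*(4 + P))
v = 7 (v = -2 + ((-28 + 64)*(2*(2 - 4)*(4 + (2 - 4)) + 9))/4 = -2 + (36*(2*(-2)*(4 - 2) + 9))/4 = -2 + (36*(2*(-2)*2 + 9))/4 = -2 + (36*(-8 + 9))/4 = -2 + (36*1)/4 = -2 + (¼)*36 = -2 + 9 = 7)
(v + X)² = (7 - 84)² = (-77)² = 5929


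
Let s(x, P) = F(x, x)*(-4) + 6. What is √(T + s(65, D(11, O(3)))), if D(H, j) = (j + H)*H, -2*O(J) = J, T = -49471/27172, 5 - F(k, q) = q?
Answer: √45070474913/13586 ≈ 15.626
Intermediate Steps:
F(k, q) = 5 - q
T = -49471/27172 (T = -49471*1/27172 = -49471/27172 ≈ -1.8207)
O(J) = -J/2
D(H, j) = H*(H + j) (D(H, j) = (H + j)*H = H*(H + j))
s(x, P) = -14 + 4*x (s(x, P) = (5 - x)*(-4) + 6 = (-20 + 4*x) + 6 = -14 + 4*x)
√(T + s(65, D(11, O(3)))) = √(-49471/27172 + (-14 + 4*65)) = √(-49471/27172 + (-14 + 260)) = √(-49471/27172 + 246) = √(6634841/27172) = √45070474913/13586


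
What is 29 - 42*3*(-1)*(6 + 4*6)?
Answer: 3809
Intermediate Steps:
29 - 42*3*(-1)*(6 + 4*6) = 29 - (-126)*(6 + 24) = 29 - (-126)*30 = 29 - 42*(-90) = 29 + 3780 = 3809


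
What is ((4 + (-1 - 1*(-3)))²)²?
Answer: 1296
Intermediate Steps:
((4 + (-1 - 1*(-3)))²)² = ((4 + (-1 + 3))²)² = ((4 + 2)²)² = (6²)² = 36² = 1296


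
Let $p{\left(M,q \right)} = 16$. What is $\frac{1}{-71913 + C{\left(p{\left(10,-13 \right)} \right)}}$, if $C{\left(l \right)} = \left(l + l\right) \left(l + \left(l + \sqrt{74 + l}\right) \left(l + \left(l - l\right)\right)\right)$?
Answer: $- \frac{63209}{3971784721} - \frac{1536 \sqrt{10}}{3971784721} \approx -1.7137 \cdot 10^{-5}$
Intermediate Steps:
$C{\left(l \right)} = 2 l \left(l + l \left(l + \sqrt{74 + l}\right)\right)$ ($C{\left(l \right)} = 2 l \left(l + \left(l + \sqrt{74 + l}\right) \left(l + 0\right)\right) = 2 l \left(l + \left(l + \sqrt{74 + l}\right) l\right) = 2 l \left(l + l \left(l + \sqrt{74 + l}\right)\right)$)
$\frac{1}{-71913 + C{\left(p{\left(10,-13 \right)} \right)}} = \frac{1}{-71913 + 2 \cdot 16^{2} \left(1 + 16 + \sqrt{74 + 16}\right)} = \frac{1}{-71913 + 2 \cdot 256 \left(1 + 16 + \sqrt{90}\right)} = \frac{1}{-71913 + 2 \cdot 256 \left(1 + 16 + 3 \sqrt{10}\right)} = \frac{1}{-71913 + 2 \cdot 256 \left(17 + 3 \sqrt{10}\right)} = \frac{1}{-71913 + \left(8704 + 1536 \sqrt{10}\right)} = \frac{1}{-63209 + 1536 \sqrt{10}}$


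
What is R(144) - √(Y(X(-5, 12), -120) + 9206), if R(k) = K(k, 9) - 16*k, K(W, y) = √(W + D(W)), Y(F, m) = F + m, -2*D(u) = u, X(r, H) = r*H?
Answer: -2304 - √9026 + 6*√2 ≈ -2390.5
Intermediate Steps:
X(r, H) = H*r
D(u) = -u/2
K(W, y) = √2*√W/2 (K(W, y) = √(W - W/2) = √(W/2) = √2*√W/2)
R(k) = -16*k + √2*√k/2 (R(k) = √2*√k/2 - 16*k = -16*k + √2*√k/2)
R(144) - √(Y(X(-5, 12), -120) + 9206) = (-16*144 + √2*√144/2) - √((12*(-5) - 120) + 9206) = (-2304 + (½)*√2*12) - √((-60 - 120) + 9206) = (-2304 + 6*√2) - √(-180 + 9206) = (-2304 + 6*√2) - √9026 = -2304 - √9026 + 6*√2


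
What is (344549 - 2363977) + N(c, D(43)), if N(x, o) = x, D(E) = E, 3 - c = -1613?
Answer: -2017812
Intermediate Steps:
c = 1616 (c = 3 - 1*(-1613) = 3 + 1613 = 1616)
(344549 - 2363977) + N(c, D(43)) = (344549 - 2363977) + 1616 = -2019428 + 1616 = -2017812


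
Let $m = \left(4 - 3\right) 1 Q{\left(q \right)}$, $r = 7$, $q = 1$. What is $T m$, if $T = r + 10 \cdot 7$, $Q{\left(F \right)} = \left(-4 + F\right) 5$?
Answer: $-1155$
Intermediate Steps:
$Q{\left(F \right)} = -20 + 5 F$
$T = 77$ ($T = 7 + 10 \cdot 7 = 7 + 70 = 77$)
$m = -15$ ($m = \left(4 - 3\right) 1 \left(-20 + 5 \cdot 1\right) = \left(4 - 3\right) 1 \left(-20 + 5\right) = 1 \cdot 1 \left(-15\right) = 1 \left(-15\right) = -15$)
$T m = 77 \left(-15\right) = -1155$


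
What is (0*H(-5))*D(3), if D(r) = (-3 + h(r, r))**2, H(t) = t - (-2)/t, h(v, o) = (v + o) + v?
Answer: 0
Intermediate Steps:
h(v, o) = o + 2*v (h(v, o) = (o + v) + v = o + 2*v)
H(t) = t + 2/t
D(r) = (-3 + 3*r)**2 (D(r) = (-3 + (r + 2*r))**2 = (-3 + 3*r)**2)
(0*H(-5))*D(3) = (0*(-5 + 2/(-5)))*(9*(-1 + 3)**2) = (0*(-5 + 2*(-1/5)))*(9*2**2) = (0*(-5 - 2/5))*(9*4) = (0*(-27/5))*36 = 0*36 = 0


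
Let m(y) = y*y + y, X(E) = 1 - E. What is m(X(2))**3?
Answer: 0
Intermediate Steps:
m(y) = y + y**2 (m(y) = y**2 + y = y + y**2)
m(X(2))**3 = ((1 - 1*2)*(1 + (1 - 1*2)))**3 = ((1 - 2)*(1 + (1 - 2)))**3 = (-(1 - 1))**3 = (-1*0)**3 = 0**3 = 0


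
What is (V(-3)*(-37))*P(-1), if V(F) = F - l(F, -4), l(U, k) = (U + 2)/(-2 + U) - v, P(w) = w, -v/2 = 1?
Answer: -962/5 ≈ -192.40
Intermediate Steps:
v = -2 (v = -2*1 = -2)
l(U, k) = 2 + (2 + U)/(-2 + U) (l(U, k) = (U + 2)/(-2 + U) - 1*(-2) = (2 + U)/(-2 + U) + 2 = 2 + (2 + U)/(-2 + U))
V(F) = F - (-2 + 3*F)/(-2 + F)
(V(-3)*(-37))*P(-1) = (((2 + (-3)**2 - 5*(-3))/(-2 - 3))*(-37))*(-1) = (((2 + 9 + 15)/(-5))*(-37))*(-1) = (-1/5*26*(-37))*(-1) = -26/5*(-37)*(-1) = (962/5)*(-1) = -962/5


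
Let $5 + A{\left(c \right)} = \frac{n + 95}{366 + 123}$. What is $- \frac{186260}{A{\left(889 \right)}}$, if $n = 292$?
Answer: $\frac{15180190}{343} \approx 44257.0$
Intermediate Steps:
$A{\left(c \right)} = - \frac{686}{163}$ ($A{\left(c \right)} = -5 + \frac{292 + 95}{366 + 123} = -5 + \frac{387}{489} = -5 + 387 \cdot \frac{1}{489} = -5 + \frac{129}{163} = - \frac{686}{163}$)
$- \frac{186260}{A{\left(889 \right)}} = - \frac{186260}{- \frac{686}{163}} = \left(-186260\right) \left(- \frac{163}{686}\right) = \frac{15180190}{343}$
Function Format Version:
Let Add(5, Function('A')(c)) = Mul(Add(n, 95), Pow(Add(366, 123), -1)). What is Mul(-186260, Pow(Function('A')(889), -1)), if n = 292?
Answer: Rational(15180190, 343) ≈ 44257.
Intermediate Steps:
Function('A')(c) = Rational(-686, 163) (Function('A')(c) = Add(-5, Mul(Add(292, 95), Pow(Add(366, 123), -1))) = Add(-5, Mul(387, Pow(489, -1))) = Add(-5, Mul(387, Rational(1, 489))) = Add(-5, Rational(129, 163)) = Rational(-686, 163))
Mul(-186260, Pow(Function('A')(889), -1)) = Mul(-186260, Pow(Rational(-686, 163), -1)) = Mul(-186260, Rational(-163, 686)) = Rational(15180190, 343)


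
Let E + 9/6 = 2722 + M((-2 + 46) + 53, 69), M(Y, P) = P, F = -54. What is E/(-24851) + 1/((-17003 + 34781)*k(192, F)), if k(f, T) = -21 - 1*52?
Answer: -1810110607/16125739347 ≈ -0.11225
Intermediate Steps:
k(f, T) = -73 (k(f, T) = -21 - 52 = -73)
E = 5579/2 (E = -3/2 + (2722 + 69) = -3/2 + 2791 = 5579/2 ≈ 2789.5)
E/(-24851) + 1/((-17003 + 34781)*k(192, F)) = (5579/2)/(-24851) + 1/((-17003 + 34781)*(-73)) = (5579/2)*(-1/24851) - 1/73/17778 = -5579/49702 + (1/17778)*(-1/73) = -5579/49702 - 1/1297794 = -1810110607/16125739347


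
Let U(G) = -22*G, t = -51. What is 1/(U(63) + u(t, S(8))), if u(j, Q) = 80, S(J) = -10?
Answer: -1/1306 ≈ -0.00076570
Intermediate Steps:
1/(U(63) + u(t, S(8))) = 1/(-22*63 + 80) = 1/(-1386 + 80) = 1/(-1306) = -1/1306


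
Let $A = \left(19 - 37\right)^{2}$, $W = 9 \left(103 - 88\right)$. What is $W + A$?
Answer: $459$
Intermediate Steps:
$W = 135$ ($W = 9 \cdot 15 = 135$)
$A = 324$ ($A = \left(-18\right)^{2} = 324$)
$W + A = 135 + 324 = 459$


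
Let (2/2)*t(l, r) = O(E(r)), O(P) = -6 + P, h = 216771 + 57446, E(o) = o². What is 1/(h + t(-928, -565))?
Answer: 1/593436 ≈ 1.6851e-6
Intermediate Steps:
h = 274217
t(l, r) = -6 + r²
1/(h + t(-928, -565)) = 1/(274217 + (-6 + (-565)²)) = 1/(274217 + (-6 + 319225)) = 1/(274217 + 319219) = 1/593436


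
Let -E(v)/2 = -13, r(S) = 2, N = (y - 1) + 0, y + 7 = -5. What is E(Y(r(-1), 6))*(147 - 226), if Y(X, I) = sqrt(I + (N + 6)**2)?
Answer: -2054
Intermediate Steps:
y = -12 (y = -7 - 5 = -12)
N = -13 (N = (-12 - 1) + 0 = -13 + 0 = -13)
Y(X, I) = sqrt(49 + I) (Y(X, I) = sqrt(I + (-13 + 6)**2) = sqrt(I + (-7)**2) = sqrt(I + 49) = sqrt(49 + I))
E(v) = 26 (E(v) = -2*(-13) = 26)
E(Y(r(-1), 6))*(147 - 226) = 26*(147 - 226) = 26*(-79) = -2054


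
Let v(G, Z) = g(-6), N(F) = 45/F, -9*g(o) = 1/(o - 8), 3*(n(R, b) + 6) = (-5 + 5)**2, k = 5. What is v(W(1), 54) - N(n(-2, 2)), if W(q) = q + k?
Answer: 473/63 ≈ 7.5079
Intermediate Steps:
n(R, b) = -6 (n(R, b) = -6 + (-5 + 5)**2/3 = -6 + (1/3)*0**2 = -6 + (1/3)*0 = -6 + 0 = -6)
g(o) = -1/(9*(-8 + o)) (g(o) = -1/(9*(o - 8)) = -1/(9*(-8 + o)))
W(q) = 5 + q (W(q) = q + 5 = 5 + q)
v(G, Z) = 1/126 (v(G, Z) = -1/(-72 + 9*(-6)) = -1/(-72 - 54) = -1/(-126) = -1*(-1/126) = 1/126)
v(W(1), 54) - N(n(-2, 2)) = 1/126 - 45/(-6) = 1/126 - 45*(-1)/6 = 1/126 - 1*(-15/2) = 1/126 + 15/2 = 473/63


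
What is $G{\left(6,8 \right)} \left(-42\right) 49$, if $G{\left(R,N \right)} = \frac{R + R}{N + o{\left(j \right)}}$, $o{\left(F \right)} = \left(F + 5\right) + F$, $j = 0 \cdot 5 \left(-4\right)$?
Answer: $- \frac{24696}{13} \approx -1899.7$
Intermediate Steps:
$j = 0$ ($j = 0 \left(-4\right) = 0$)
$o{\left(F \right)} = 5 + 2 F$ ($o{\left(F \right)} = \left(5 + F\right) + F = 5 + 2 F$)
$G{\left(R,N \right)} = \frac{2 R}{5 + N}$ ($G{\left(R,N \right)} = \frac{R + R}{N + \left(5 + 2 \cdot 0\right)} = \frac{2 R}{N + \left(5 + 0\right)} = \frac{2 R}{N + 5} = \frac{2 R}{5 + N}$)
$G{\left(6,8 \right)} \left(-42\right) 49 = 2 \cdot 6 \frac{1}{5 + 8} \left(-42\right) 49 = 2 \cdot 6 \cdot \frac{1}{13} \left(-42\right) 49 = \frac{12}{13} \left(-42\right) 49 = \left(- \frac{504}{13}\right) 49 = - \frac{24696}{13}$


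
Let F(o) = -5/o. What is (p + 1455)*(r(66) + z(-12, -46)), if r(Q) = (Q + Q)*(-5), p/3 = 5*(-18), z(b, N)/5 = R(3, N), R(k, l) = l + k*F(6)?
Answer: -2138925/2 ≈ -1.0695e+6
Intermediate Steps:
R(k, l) = l - 5*k/6 (R(k, l) = l + k*(-5/6) = l + k*(-5*⅙) = l + k*(-⅚) = l - 5*k/6)
z(b, N) = -25/2 + 5*N (z(b, N) = 5*(N - ⅚*3) = 5*(N - 5/2) = 5*(-5/2 + N) = -25/2 + 5*N)
p = -270 (p = 3*(5*(-18)) = 3*(-90) = -270)
r(Q) = -10*Q (r(Q) = (2*Q)*(-5) = -10*Q)
(p + 1455)*(r(66) + z(-12, -46)) = (-270 + 1455)*(-10*66 + (-25/2 + 5*(-46))) = 1185*(-660 + (-25/2 - 230)) = 1185*(-660 - 485/2) = 1185*(-1805/2) = -2138925/2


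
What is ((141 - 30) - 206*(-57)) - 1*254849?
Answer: -242996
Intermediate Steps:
((141 - 30) - 206*(-57)) - 1*254849 = (111 + 11742) - 254849 = 11853 - 254849 = -242996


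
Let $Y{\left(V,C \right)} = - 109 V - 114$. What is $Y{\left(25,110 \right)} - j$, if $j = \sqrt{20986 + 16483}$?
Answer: $-2839 - \sqrt{37469} \approx -3032.6$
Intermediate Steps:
$Y{\left(V,C \right)} = -114 - 109 V$
$j = \sqrt{37469} \approx 193.57$
$Y{\left(25,110 \right)} - j = \left(-114 - 2725\right) - \sqrt{37469} = -2839 - \sqrt{37469}$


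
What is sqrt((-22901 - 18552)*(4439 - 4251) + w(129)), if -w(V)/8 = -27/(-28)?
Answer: I*sqrt(381865414)/7 ≈ 2791.6*I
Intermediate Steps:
w(V) = -54/7 (w(V) = -(-216)/(-28) = -(-216)*(-1)/28 = -8*27/28 = -54/7)
sqrt((-22901 - 18552)*(4439 - 4251) + w(129)) = sqrt((-22901 - 18552)*(4439 - 4251) - 54/7) = sqrt(-41453*188 - 54/7) = sqrt(-7793164 - 54/7) = sqrt(-54552202/7) = I*sqrt(381865414)/7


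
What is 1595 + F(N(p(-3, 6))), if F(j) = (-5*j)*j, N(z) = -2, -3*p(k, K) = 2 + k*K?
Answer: 1575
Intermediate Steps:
p(k, K) = -⅔ - K*k/3 (p(k, K) = -(2 + k*K)/3 = -(2 + K*k)/3 = -⅔ - K*k/3)
F(j) = -5*j²
1595 + F(N(p(-3, 6))) = 1595 - 5*(-2)² = 1595 - 5*4 = 1595 - 20 = 1575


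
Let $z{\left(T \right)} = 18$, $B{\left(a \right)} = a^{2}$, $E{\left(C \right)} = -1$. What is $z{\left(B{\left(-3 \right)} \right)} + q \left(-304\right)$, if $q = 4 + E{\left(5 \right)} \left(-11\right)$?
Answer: $-4542$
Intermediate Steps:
$q = 15$ ($q = 4 - -11 = 4 + 11 = 15$)
$z{\left(B{\left(-3 \right)} \right)} + q \left(-304\right) = 18 + 15 \left(-304\right) = 18 - 4560 = -4542$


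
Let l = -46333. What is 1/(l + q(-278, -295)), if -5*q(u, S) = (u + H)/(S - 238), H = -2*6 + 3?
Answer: -65/3011652 ≈ -2.1583e-5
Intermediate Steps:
H = -9 (H = -12 + 3 = -9)
q(u, S) = -(-9 + u)/(5*(-238 + S)) (q(u, S) = -(u - 9)/(5*(S - 238)) = -(-9 + u)/(5*(-238 + S)))
1/(l + q(-278, -295)) = 1/(-46333 + (9 - 1*(-278))/(5*(-238 - 295))) = 1/(-46333 + (⅕)*(9 + 278)/(-533)) = 1/(-46333 + (⅕)*(-1/533)*287) = 1/(-46333 - 7/65) = 1/(-3011652/65) = -65/3011652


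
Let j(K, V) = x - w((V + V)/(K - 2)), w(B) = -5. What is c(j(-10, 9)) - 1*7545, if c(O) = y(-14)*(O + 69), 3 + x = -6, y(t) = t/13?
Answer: -7615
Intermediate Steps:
y(t) = t/13 (y(t) = t*(1/13) = t/13)
x = -9 (x = -3 - 6 = -9)
j(K, V) = -4 (j(K, V) = -9 - 1*(-5) = -9 + 5 = -4)
c(O) = -966/13 - 14*O/13 (c(O) = ((1/13)*(-14))*(O + 69) = -14*(69 + O)/13 = -966/13 - 14*O/13)
c(j(-10, 9)) - 1*7545 = (-966/13 - 14/13*(-4)) - 1*7545 = (-966/13 + 56/13) - 7545 = -70 - 7545 = -7615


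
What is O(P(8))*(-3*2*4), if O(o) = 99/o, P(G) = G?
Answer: -297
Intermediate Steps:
O(P(8))*(-3*2*4) = (99/8)*(-3*2*4) = (99*(1/8))*(-6*4) = (99/8)*(-24) = -297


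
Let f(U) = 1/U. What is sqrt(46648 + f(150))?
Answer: sqrt(41983206)/30 ≈ 215.98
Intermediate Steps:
sqrt(46648 + f(150)) = sqrt(46648 + 1/150) = sqrt(6997201/150) = sqrt(41983206)/30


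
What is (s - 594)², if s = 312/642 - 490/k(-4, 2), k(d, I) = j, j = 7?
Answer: 5040432016/11449 ≈ 4.4025e+5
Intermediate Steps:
k(d, I) = 7
s = -7438/107 (s = 312/642 - 490/7 = 312*(1/642) - 490*⅐ = 52/107 - 70 = -7438/107 ≈ -69.514)
(s - 594)² = (-7438/107 - 594)² = (-70996/107)² = 5040432016/11449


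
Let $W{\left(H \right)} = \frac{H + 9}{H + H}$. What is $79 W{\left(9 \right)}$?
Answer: $79$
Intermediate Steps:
$W{\left(H \right)} = \frac{9 + H}{2 H}$
$79 W{\left(9 \right)} = 79 \frac{9 + 9}{2 \cdot 9} = 79 \cdot \frac{1}{2} \cdot \frac{1}{9} \cdot 18 = 79 \cdot 1 = 79$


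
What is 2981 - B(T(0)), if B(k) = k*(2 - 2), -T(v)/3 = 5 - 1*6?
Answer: 2981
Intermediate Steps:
T(v) = 3 (T(v) = -3*(5 - 1*6) = -3*(5 - 6) = -3*(-1) = 3)
B(k) = 0 (B(k) = k*0 = 0)
2981 - B(T(0)) = 2981 - 1*0 = 2981 + 0 = 2981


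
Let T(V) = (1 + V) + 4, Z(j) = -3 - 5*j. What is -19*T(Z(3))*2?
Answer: 494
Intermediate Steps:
T(V) = 5 + V
-19*T(Z(3))*2 = -19*(5 + (-3 - 5*3))*2 = -19*(5 + (-3 - 15))*2 = -19*(5 - 18)*2 = -19*(-13)*2 = 247*2 = 494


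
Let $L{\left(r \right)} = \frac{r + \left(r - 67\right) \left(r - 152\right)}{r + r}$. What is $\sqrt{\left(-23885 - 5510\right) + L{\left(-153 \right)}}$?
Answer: $\frac{i \sqrt{308101778}}{102} \approx 172.09 i$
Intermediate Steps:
$L{\left(r \right)} = \frac{r + \left(-152 + r\right) \left(-67 + r\right)}{2 r}$ ($L{\left(r \right)} = \frac{r + \left(-67 + r\right) \left(-152 + r\right)}{2 r} = \left(r + \left(-152 + r\right) \left(-67 + r\right)\right) \frac{1}{2 r} = \frac{r + \left(-152 + r\right) \left(-67 + r\right)}{2 r}$)
$\sqrt{\left(-23885 - 5510\right) + L{\left(-153 \right)}} = \sqrt{\left(-23885 - 5510\right) + \left(-109 + \frac{1}{2} \left(-153\right) + \frac{5092}{-153}\right)} = \sqrt{-29395 - \frac{66947}{306}} = \sqrt{- \frac{9061817}{306}} = \frac{i \sqrt{308101778}}{102}$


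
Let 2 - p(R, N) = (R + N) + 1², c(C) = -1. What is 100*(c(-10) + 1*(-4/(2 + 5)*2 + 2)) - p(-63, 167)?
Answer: 621/7 ≈ 88.714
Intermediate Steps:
p(R, N) = 1 - N - R (p(R, N) = 2 - ((R + N) + 1²) = 2 - ((N + R) + 1) = 2 - (1 + N + R) = 2 + (-1 - N - R) = 1 - N - R)
100*(c(-10) + 1*(-4/(2 + 5)*2 + 2)) - p(-63, 167) = 100*(-1 + 1*(-4/(2 + 5)*2 + 2)) - (1 - 1*167 - 1*(-63)) = 100*(-1 + 1*(-4/7*2 + 2)) - (1 - 167 + 63) = 100*(-1 + 1*(-4*⅐*2 + 2)) - 1*(-103) = 100*(-1 + 1*(-4/7*2 + 2)) + 103 = 100*(-1 + 1*(-8/7 + 2)) + 103 = 100*(-1 + 1*(6/7)) + 103 = 100*(-1 + 6/7) + 103 = 100*(-⅐) + 103 = -100/7 + 103 = 621/7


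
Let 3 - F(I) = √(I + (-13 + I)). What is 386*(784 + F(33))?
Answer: 303782 - 386*√53 ≈ 3.0097e+5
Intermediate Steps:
F(I) = 3 - √(-13 + 2*I) (F(I) = 3 - √(I + (-13 + I)) = 3 - √(-13 + 2*I))
386*(784 + F(33)) = 386*(784 + (3 - √(-13 + 2*33))) = 386*(784 + (3 - √(-13 + 66))) = 386*(784 + (3 - √53)) = 386*(787 - √53) = 303782 - 386*√53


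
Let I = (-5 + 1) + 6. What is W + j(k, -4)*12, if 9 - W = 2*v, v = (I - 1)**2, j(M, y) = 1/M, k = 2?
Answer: 13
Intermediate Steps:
I = 2 (I = -4 + 6 = 2)
v = 1 (v = (2 - 1)**2 = 1**2 = 1)
W = 7 (W = 9 - 2 = 7)
W + j(k, -4)*12 = 7 + 12/2 = 7 + (1/2)*12 = 7 + 6 = 13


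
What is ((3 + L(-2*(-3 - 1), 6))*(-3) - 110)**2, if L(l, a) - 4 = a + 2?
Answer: 24025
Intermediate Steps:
L(l, a) = 6 + a (L(l, a) = 4 + (a + 2) = 4 + (2 + a) = 6 + a)
((3 + L(-2*(-3 - 1), 6))*(-3) - 110)**2 = ((3 + (6 + 6))*(-3) - 110)**2 = ((3 + 12)*(-3) - 110)**2 = (15*(-3) - 110)**2 = (-45 - 110)**2 = (-155)**2 = 24025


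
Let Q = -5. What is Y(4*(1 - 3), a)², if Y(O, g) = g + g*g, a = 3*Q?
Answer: 44100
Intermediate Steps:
a = -15 (a = 3*(-5) = -15)
Y(O, g) = g + g²
Y(4*(1 - 3), a)² = (-15*(1 - 15))² = (-15*(-14))² = 210² = 44100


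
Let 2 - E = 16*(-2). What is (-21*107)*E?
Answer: -76398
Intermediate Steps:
E = 34 (E = 2 - 16*(-2) = 2 - 1*(-32) = 2 + 32 = 34)
(-21*107)*E = -21*107*34 = -2247*34 = -76398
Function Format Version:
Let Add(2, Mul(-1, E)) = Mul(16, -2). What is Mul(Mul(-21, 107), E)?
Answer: -76398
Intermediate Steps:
E = 34 (E = Add(2, Mul(-1, Mul(16, -2))) = Add(2, Mul(-1, -32)) = Add(2, 32) = 34)
Mul(Mul(-21, 107), E) = Mul(Mul(-21, 107), 34) = Mul(-2247, 34) = -76398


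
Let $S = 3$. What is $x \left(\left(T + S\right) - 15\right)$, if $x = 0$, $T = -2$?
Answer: $0$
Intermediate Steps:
$x \left(\left(T + S\right) - 15\right) = 0 \left(\left(-2 + 3\right) - 15\right) = 0 \left(1 - 15\right) = 0 \left(-14\right) = 0$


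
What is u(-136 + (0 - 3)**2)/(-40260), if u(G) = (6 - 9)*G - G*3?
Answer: -127/6710 ≈ -0.018927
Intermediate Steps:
u(G) = -6*G (u(G) = -3*G - 3*G = -6*G)
u(-136 + (0 - 3)**2)/(-40260) = -6*(-136 + (0 - 3)**2)/(-40260) = -6*(-136 + (-3)**2)*(-1/40260) = -6*(-136 + 9)*(-1/40260) = -6*(-127)*(-1/40260) = 762*(-1/40260) = -127/6710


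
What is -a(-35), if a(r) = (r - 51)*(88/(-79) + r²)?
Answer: 8315082/79 ≈ 1.0525e+5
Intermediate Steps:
a(r) = (-51 + r)*(-88/79 + r²) (a(r) = (-51 + r)*(88*(-1/79) + r²) = (-51 + r)*(-88/79 + r²))
-a(-35) = -(4488/79 + (-35)³ - 51*(-35)² - 88/79*(-35)) = -(4488/79 - 42875 - 51*1225 + 3080/79) = -(4488/79 - 42875 - 62475 + 3080/79) = -1*(-8315082/79) = 8315082/79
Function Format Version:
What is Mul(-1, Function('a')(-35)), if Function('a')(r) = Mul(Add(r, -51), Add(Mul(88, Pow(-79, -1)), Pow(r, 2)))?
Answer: Rational(8315082, 79) ≈ 1.0525e+5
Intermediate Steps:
Function('a')(r) = Mul(Add(-51, r), Add(Rational(-88, 79), Pow(r, 2))) (Function('a')(r) = Mul(Add(-51, r), Add(Mul(88, Rational(-1, 79)), Pow(r, 2))) = Mul(Add(-51, r), Add(Rational(-88, 79), Pow(r, 2))))
Mul(-1, Function('a')(-35)) = Mul(-1, Add(Rational(4488, 79), Pow(-35, 3), Mul(-51, Pow(-35, 2)), Mul(Rational(-88, 79), -35))) = Mul(-1, Add(Rational(4488, 79), -42875, Mul(-51, 1225), Rational(3080, 79))) = Mul(-1, Add(Rational(4488, 79), -42875, -62475, Rational(3080, 79))) = Mul(-1, Rational(-8315082, 79)) = Rational(8315082, 79)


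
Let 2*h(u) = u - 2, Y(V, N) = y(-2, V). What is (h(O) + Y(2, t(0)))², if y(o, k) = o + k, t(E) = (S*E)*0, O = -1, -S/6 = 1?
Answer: 9/4 ≈ 2.2500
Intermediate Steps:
S = -6 (S = -6*1 = -6)
t(E) = 0 (t(E) = -6*E*0 = 0)
y(o, k) = k + o
Y(V, N) = -2 + V (Y(V, N) = V - 2 = -2 + V)
h(u) = -1 + u/2 (h(u) = (u - 2)/2 = (-2 + u)/2 = -1 + u/2)
(h(O) + Y(2, t(0)))² = ((-1 + (½)*(-1)) + (-2 + 2))² = ((-1 - ½) + 0)² = (-3/2 + 0)² = (-3/2)² = 9/4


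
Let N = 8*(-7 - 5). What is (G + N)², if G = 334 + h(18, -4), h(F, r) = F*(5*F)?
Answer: 3452164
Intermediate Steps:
N = -96 (N = 8*(-12) = -96)
h(F, r) = 5*F²
G = 1954 (G = 334 + 5*18² = 334 + 5*324 = 334 + 1620 = 1954)
(G + N)² = (1954 - 96)² = 1858² = 3452164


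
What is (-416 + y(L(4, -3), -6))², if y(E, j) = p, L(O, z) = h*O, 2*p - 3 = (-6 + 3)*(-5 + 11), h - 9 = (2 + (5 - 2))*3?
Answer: 717409/4 ≈ 1.7935e+5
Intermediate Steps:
h = 24 (h = 9 + (2 + (5 - 2))*3 = 9 + (2 + 3)*3 = 9 + 5*3 = 9 + 15 = 24)
p = -15/2 (p = 3/2 + ((-6 + 3)*(-5 + 11))/2 = 3/2 + (-3*6)/2 = 3/2 + (½)*(-18) = 3/2 - 9 = -15/2 ≈ -7.5000)
L(O, z) = 24*O
y(E, j) = -15/2
(-416 + y(L(4, -3), -6))² = (-416 - 15/2)² = (-847/2)² = 717409/4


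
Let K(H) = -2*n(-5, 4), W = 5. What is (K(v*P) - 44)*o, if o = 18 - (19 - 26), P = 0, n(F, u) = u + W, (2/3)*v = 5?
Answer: -1550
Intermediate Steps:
v = 15/2 (v = (3/2)*5 = 15/2 ≈ 7.5000)
n(F, u) = 5 + u (n(F, u) = u + 5 = 5 + u)
K(H) = -18 (K(H) = -2*(5 + 4) = -2*9 = -18)
o = 25 (o = 18 - 1*(-7) = 18 + 7 = 25)
(K(v*P) - 44)*o = (-18 - 44)*25 = -62*25 = -1550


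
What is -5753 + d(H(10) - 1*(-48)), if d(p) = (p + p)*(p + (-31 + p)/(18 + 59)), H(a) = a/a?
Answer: -10209/11 ≈ -928.09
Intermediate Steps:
H(a) = 1
d(p) = 2*p*(-31/77 + 78*p/77) (d(p) = (2*p)*(p + (-31 + p)/77) = (2*p)*(p + (-31 + p)*(1/77)) = (2*p)*(p + (-31/77 + p/77)) = (2*p)*(-31/77 + 78*p/77) = 2*p*(-31/77 + 78*p/77))
-5753 + d(H(10) - 1*(-48)) = -5753 + 2*(1 - 1*(-48))*(-31 + 78*(1 - 1*(-48)))/77 = -5753 + 2*(1 + 48)*(-31 + 78*(1 + 48))/77 = -5753 + (2/77)*49*(-31 + 78*49) = -5753 + (2/77)*49*(-31 + 3822) = -5753 + (2/77)*49*3791 = -5753 + 53074/11 = -10209/11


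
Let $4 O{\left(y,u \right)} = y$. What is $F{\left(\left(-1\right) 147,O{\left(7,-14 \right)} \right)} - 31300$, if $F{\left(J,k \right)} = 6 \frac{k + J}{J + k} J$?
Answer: $-32182$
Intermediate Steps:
$O{\left(y,u \right)} = \frac{y}{4}$
$F{\left(J,k \right)} = 6 J$ ($F{\left(J,k \right)} = 6 \frac{J + k}{J + k} J = 6 \cdot 1 J = 6 J$)
$F{\left(\left(-1\right) 147,O{\left(7,-14 \right)} \right)} - 31300 = 6 \left(\left(-1\right) 147\right) - 31300 = 6 \left(-147\right) - 31300 = -882 - 31300 = -32182$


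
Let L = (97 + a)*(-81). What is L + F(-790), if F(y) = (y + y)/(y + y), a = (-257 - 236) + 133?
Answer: 21304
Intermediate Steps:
a = -360 (a = -493 + 133 = -360)
F(y) = 1 (F(y) = (2*y)/((2*y)) = (2*y)*(1/(2*y)) = 1)
L = 21303 (L = (97 - 360)*(-81) = -263*(-81) = 21303)
L + F(-790) = 21303 + 1 = 21304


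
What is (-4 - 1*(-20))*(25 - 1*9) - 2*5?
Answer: 246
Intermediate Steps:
(-4 - 1*(-20))*(25 - 1*9) - 2*5 = (-4 + 20)*(25 - 9) - 10 = 16*16 - 10 = 256 - 10 = 246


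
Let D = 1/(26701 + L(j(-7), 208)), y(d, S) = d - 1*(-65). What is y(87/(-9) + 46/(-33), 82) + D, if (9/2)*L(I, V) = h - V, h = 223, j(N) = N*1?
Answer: 12963749/240339 ≈ 53.939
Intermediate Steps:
j(N) = N
y(d, S) = 65 + d (y(d, S) = d + 65 = 65 + d)
L(I, V) = 446/9 - 2*V/9 (L(I, V) = 2*(223 - V)/9 = 446/9 - 2*V/9)
D = 3/80113 (D = 1/(26701 + (446/9 - 2/9*208)) = 1/(26701 + (446/9 - 416/9)) = 1/(26701 + 10/3) = 1/(80113/3) = 3/80113 ≈ 3.7447e-5)
y(87/(-9) + 46/(-33), 82) + D = (65 + (87/(-9) + 46/(-33))) + 3/80113 = (65 + (87*(-1/9) + 46*(-1/33))) + 3/80113 = (65 + (-29/3 - 46/33)) + 3/80113 = (65 - 365/33) + 3/80113 = 1780/33 + 3/80113 = 12963749/240339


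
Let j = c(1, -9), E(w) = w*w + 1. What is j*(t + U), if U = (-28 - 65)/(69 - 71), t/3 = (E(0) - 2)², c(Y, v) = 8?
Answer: 396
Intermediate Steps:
E(w) = 1 + w² (E(w) = w² + 1 = 1 + w²)
j = 8
t = 3 (t = 3*((1 + 0²) - 2)² = 3*((1 + 0) - 2)² = 3*(1 - 2)² = 3*(-1)² = 3*1 = 3)
U = 93/2 (U = -93/(-2) = -93*(-½) = 93/2 ≈ 46.500)
j*(t + U) = 8*(3 + 93/2) = 8*(99/2) = 396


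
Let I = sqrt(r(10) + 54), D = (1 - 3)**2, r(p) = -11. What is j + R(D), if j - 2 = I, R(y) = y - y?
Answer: 2 + sqrt(43) ≈ 8.5574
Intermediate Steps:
D = 4 (D = (-2)**2 = 4)
R(y) = 0
I = sqrt(43) (I = sqrt(-11 + 54) = sqrt(43) ≈ 6.5574)
j = 2 + sqrt(43) ≈ 8.5574
j + R(D) = (2 + sqrt(43)) + 0 = 2 + sqrt(43)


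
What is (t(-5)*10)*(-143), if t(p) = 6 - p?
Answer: -15730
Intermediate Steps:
(t(-5)*10)*(-143) = ((6 - 1*(-5))*10)*(-143) = ((6 + 5)*10)*(-143) = (11*10)*(-143) = 110*(-143) = -15730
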